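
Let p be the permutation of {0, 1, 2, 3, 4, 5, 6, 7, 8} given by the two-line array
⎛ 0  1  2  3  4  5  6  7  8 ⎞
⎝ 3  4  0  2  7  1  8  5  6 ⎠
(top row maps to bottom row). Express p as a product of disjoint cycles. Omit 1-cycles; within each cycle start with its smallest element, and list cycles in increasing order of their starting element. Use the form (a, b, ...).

(0, 3, 2)(1, 4, 7, 5)(6, 8)

Start at 0 and follow images: 0 → 3 → 2 → 0, giving the cycle (0, 3, 2).
Continuing from each remaining unvisited element yields (0, 3, 2)(1, 4, 7, 5)(6, 8).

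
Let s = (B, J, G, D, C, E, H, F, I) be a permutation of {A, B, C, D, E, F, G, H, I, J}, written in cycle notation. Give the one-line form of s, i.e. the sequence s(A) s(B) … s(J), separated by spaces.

Image by image: A→A, B→J, C→E, D→C, E→H, F→I, G→D, H→F, I→B, J→G.
Listing these in domain order gives A J E C H I D F B G.

A J E C H I D F B G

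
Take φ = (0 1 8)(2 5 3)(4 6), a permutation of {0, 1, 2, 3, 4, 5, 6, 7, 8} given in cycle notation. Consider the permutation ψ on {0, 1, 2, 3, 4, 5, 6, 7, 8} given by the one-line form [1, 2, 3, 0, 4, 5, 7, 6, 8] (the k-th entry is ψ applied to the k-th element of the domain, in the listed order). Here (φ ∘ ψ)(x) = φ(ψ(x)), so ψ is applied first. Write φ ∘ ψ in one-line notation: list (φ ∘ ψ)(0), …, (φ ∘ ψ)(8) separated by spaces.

8 5 2 1 6 3 7 4 0

(φ ∘ ψ)(x) = φ(ψ(x)). Computing each image: φ(ψ(0)) = φ(1) = 8, φ(ψ(1)) = φ(2) = 5, φ(ψ(2)) = φ(3) = 2, φ(ψ(3)) = φ(0) = 1, φ(ψ(4)) = φ(4) = 6, φ(ψ(5)) = φ(5) = 3, φ(ψ(6)) = φ(7) = 7, φ(ψ(7)) = φ(6) = 4, φ(ψ(8)) = φ(8) = 0.
Hence φ ∘ ψ = [8 5 2 1 6 3 7 4 0].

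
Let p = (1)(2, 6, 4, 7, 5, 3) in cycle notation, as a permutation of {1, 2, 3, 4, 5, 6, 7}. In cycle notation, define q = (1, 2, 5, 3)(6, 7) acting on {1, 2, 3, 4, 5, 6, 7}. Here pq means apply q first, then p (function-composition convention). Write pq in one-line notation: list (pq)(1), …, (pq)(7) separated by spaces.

6 3 1 7 2 5 4

Chase each element through q then p: 1 → 2 → 6; 2 → 5 → 3; 3 → 1 → 1; 4 → 4 → 7; 5 → 3 → 2; 6 → 7 → 5; 7 → 6 → 4.
So pq in one-line form is 6 3 1 7 2 5 4.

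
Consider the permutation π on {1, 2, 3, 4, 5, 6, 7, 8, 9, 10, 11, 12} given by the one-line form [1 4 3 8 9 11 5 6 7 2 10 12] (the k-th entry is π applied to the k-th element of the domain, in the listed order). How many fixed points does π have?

The fixed points (elements with π(x) = x) are {1, 3, 12}, so there are 3.

3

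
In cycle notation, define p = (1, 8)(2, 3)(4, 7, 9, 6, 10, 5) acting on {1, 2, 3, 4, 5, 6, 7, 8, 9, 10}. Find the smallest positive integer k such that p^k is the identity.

6

The disjoint cycles have lengths 6, 2, 2.
The order of p is the least common multiple of its cycle lengths: lcm(6, 2, 2) = 6.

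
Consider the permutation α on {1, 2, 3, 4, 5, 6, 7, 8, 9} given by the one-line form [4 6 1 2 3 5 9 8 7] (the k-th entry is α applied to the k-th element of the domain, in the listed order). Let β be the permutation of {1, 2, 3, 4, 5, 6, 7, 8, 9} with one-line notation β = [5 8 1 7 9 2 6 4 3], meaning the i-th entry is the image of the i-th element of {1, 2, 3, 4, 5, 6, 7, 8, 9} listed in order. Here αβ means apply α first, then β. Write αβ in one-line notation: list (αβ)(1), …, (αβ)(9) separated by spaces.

7 2 5 8 1 9 3 4 6

Chase each element through α then β: 1 → 4 → 7; 2 → 6 → 2; 3 → 1 → 5; 4 → 2 → 8; 5 → 3 → 1; 6 → 5 → 9; 7 → 9 → 3; 8 → 8 → 4; 9 → 7 → 6.
Collecting the images, αβ = [7 2 5 8 1 9 3 4 6].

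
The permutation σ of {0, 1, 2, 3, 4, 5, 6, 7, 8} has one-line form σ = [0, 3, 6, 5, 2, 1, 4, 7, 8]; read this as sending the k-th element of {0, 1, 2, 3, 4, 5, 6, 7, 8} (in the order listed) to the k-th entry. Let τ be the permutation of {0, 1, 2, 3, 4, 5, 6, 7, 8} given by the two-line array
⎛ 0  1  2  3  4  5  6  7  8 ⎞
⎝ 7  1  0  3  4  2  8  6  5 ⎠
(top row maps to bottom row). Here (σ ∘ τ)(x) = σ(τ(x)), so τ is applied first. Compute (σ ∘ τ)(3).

(σ ∘ τ)(3) = σ(τ(3)). τ(3) = 3, then σ(3) = 5. So (σ ∘ τ)(3) = 5.

5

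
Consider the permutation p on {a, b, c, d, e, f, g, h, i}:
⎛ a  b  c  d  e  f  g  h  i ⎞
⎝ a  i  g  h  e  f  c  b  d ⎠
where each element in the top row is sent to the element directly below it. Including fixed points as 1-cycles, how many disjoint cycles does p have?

The cycle decomposition is (a)(b i d h)(c g)(e)(f), which has 5 cycles (counting 1-cycles).

5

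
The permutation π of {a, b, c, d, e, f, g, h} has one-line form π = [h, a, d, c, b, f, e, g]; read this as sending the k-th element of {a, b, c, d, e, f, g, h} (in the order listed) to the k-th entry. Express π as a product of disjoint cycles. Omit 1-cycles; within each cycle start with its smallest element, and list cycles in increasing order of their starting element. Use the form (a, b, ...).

Start at a and follow images: a → h → g → e → b → a, giving the cycle (a, h, g, e, b).
Repeating from the next unused element and collecting all non-trivial cycles gives (a, h, g, e, b)(c, d).

(a, h, g, e, b)(c, d)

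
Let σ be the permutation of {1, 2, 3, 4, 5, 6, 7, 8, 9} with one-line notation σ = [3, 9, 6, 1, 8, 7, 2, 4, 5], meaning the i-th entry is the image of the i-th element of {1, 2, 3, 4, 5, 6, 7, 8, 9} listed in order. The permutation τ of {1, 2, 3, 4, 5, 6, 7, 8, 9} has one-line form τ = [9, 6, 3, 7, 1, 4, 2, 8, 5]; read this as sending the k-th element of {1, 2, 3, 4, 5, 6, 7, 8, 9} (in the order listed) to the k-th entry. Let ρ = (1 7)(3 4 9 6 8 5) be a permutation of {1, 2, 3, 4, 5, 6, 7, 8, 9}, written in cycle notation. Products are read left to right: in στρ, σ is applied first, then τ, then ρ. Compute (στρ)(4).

6

Chase 4: σ(4) = 1; τ(1) = 9; ρ(9) = 6. Hence (στρ)(4) = 6.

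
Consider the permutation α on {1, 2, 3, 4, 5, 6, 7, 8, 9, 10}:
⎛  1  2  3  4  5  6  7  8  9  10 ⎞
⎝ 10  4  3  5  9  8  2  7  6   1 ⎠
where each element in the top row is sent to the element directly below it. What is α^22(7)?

2

Tracing 7 → 2 → … returns to 7 after 7 steps, so 7 lies in a 7-cycle (2, 4, 5, 9, 6, 8, 7).
Powers repeat with period 7 on this cycle, and 22 mod 7 = 1, so α^22(7) = α^1(7).
Stepping 1 place around the cycle: 7 → 2.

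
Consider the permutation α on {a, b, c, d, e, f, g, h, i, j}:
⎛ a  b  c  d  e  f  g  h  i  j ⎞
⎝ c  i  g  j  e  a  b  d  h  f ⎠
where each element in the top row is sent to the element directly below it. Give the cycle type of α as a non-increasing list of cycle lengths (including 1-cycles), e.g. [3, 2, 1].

[9, 1]

The disjoint cycles are (a, c, g, b, i, h, d, j, f)(e), with lengths 9, 1 in non-increasing order.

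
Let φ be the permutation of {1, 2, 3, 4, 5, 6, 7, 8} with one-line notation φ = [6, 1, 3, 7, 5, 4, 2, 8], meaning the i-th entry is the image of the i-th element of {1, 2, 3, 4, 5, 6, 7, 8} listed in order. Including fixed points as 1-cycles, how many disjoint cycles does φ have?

The cycle decomposition is (1, 6, 4, 7, 2)(3)(5)(8), which has 4 cycles (counting 1-cycles).

4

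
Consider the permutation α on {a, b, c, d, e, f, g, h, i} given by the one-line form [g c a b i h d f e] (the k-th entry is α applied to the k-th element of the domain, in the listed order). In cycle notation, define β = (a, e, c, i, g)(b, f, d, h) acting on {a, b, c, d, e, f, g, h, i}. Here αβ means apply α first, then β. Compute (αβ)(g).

h

(αβ)(g) = β(α(g)). α(g) = d, then β(d) = h. So (αβ)(g) = h.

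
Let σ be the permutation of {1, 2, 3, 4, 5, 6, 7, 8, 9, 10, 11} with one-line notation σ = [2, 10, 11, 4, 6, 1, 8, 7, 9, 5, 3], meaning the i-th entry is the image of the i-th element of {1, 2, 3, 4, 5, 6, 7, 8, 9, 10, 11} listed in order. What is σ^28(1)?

5

Tracing 1 → 2 → … returns to 1 after 5 steps, so 1 lies in a 5-cycle (1 2 10 5 6).
Since the cycle has length 5, σ^28 acts on it the same as σ^3 (28 mod 5 = 3).
Advancing 3 steps from 1: 1 → 2 → 10 → 5.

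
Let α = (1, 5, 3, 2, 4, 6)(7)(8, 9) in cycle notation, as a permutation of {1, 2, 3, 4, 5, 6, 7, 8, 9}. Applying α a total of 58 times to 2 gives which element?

2 lies in the 6-cycle (1, 5, 3, 2, 4, 6).
On a 6-cycle, α^6 is the identity, so α^58 = α^4 there (58 ≡ 4 mod 6).
Advancing 4 steps from 2: 2 → 4 → 6 → 1 → 5.

5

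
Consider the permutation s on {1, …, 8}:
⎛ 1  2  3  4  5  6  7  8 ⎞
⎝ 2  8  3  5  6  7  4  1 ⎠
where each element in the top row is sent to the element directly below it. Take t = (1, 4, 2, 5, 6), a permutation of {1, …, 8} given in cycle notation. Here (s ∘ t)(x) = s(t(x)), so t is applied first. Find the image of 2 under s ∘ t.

(s ∘ t)(2) = s(t(2)). t(2) = 5, then s(5) = 6. So (s ∘ t)(2) = 6.

6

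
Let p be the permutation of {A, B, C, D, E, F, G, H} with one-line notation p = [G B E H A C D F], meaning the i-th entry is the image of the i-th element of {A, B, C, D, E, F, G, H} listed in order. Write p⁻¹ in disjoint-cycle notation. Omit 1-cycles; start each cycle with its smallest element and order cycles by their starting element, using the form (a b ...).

(A E C F H D G)

The cycle decomposition of p is (A G D H F C E).
Reversing each cycle (and rotating so the smallest element leads) gives p⁻¹ = (A E C F H D G).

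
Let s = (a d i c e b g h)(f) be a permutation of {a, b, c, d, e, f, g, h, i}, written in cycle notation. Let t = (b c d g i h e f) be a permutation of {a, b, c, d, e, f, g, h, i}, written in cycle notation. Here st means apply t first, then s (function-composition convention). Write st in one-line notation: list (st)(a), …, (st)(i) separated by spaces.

d e i h f g c b a

(st)(x) = s(t(x)). Computing each image: s(t(a)) = s(a) = d, s(t(b)) = s(c) = e, s(t(c)) = s(d) = i, s(t(d)) = s(g) = h, s(t(e)) = s(f) = f, s(t(f)) = s(b) = g, s(t(g)) = s(i) = c, s(t(h)) = s(e) = b, s(t(i)) = s(h) = a.
Hence st = [d e i h f g c b a].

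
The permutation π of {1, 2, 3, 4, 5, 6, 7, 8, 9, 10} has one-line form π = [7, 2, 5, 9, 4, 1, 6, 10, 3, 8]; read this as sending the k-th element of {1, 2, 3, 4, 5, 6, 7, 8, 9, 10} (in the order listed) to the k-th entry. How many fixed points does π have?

1

The fixed points (elements with π(x) = x) are {2}, so there is 1.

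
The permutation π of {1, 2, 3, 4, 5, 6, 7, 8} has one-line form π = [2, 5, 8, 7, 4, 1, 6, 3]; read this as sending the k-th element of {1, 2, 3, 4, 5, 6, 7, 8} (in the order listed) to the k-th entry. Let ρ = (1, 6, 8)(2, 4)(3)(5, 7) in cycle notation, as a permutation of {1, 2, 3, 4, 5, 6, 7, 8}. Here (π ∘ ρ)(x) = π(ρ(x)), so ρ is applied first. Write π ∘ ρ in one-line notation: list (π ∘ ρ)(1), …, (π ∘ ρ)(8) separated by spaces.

(π ∘ ρ)(x) = π(ρ(x)). Computing each image: π(ρ(1)) = π(6) = 1, π(ρ(2)) = π(4) = 7, π(ρ(3)) = π(3) = 8, π(ρ(4)) = π(2) = 5, π(ρ(5)) = π(7) = 6, π(ρ(6)) = π(8) = 3, π(ρ(7)) = π(5) = 4, π(ρ(8)) = π(1) = 2.
Hence π ∘ ρ = [1 7 8 5 6 3 4 2].

1 7 8 5 6 3 4 2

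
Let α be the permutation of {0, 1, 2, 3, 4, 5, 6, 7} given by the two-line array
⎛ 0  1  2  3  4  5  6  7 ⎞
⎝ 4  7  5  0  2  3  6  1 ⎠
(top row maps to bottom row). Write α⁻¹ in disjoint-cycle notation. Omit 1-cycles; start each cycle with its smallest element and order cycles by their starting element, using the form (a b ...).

(0 3 5 2 4)(1 7)

First write α in disjoint cycles: (0 4 2 5 3)(1 7).
Reversing each cycle (and rotating so the smallest element leads) gives α⁻¹ = (0 3 5 2 4)(1 7).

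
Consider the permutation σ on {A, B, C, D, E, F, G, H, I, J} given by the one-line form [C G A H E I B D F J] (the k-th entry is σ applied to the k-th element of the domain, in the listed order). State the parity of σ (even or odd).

even

In disjoint-cycle form the cycle lengths are 2, 2, 2, 2, 1, 1.
A cycle is odd iff its length is even; σ has 4 even-length cycles, so sgn(σ) = (−1)^4 and σ is even.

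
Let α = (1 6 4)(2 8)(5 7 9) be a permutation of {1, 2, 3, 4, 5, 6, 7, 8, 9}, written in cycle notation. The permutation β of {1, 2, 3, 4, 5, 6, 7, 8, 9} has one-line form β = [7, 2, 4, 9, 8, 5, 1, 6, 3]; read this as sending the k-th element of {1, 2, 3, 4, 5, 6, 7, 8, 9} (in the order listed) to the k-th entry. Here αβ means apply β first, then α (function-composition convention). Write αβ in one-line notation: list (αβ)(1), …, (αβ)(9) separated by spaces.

For each element, apply β then α: 1 → 7 → 9; 2 → 2 → 8; 3 → 4 → 1; 4 → 9 → 5; 5 → 8 → 2; 6 → 5 → 7; 7 → 1 → 6; 8 → 6 → 4; 9 → 3 → 3.
Collecting the images, αβ = [9 8 1 5 2 7 6 4 3].

9 8 1 5 2 7 6 4 3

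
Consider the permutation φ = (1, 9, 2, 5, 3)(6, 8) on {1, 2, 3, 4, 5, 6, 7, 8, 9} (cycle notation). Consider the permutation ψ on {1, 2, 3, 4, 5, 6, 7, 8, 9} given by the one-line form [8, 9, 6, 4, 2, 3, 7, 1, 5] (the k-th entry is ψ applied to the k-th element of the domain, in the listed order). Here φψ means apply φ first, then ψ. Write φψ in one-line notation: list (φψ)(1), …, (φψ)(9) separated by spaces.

(φψ)(x) = ψ(φ(x)). Computing each image: ψ(φ(1)) = ψ(9) = 5, ψ(φ(2)) = ψ(5) = 2, ψ(φ(3)) = ψ(1) = 8, ψ(φ(4)) = ψ(4) = 4, ψ(φ(5)) = ψ(3) = 6, ψ(φ(6)) = ψ(8) = 1, ψ(φ(7)) = ψ(7) = 7, ψ(φ(8)) = ψ(6) = 3, ψ(φ(9)) = ψ(2) = 9.
Hence φψ = [5 2 8 4 6 1 7 3 9].

5 2 8 4 6 1 7 3 9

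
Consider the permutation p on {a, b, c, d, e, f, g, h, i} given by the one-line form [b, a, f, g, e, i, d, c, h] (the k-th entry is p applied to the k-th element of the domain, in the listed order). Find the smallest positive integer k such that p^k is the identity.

The disjoint-cycle form of p has cycle lengths 4, 2, 2, 1.
The order of p is the least common multiple of its cycle lengths: lcm(4, 2, 2) = 4.

4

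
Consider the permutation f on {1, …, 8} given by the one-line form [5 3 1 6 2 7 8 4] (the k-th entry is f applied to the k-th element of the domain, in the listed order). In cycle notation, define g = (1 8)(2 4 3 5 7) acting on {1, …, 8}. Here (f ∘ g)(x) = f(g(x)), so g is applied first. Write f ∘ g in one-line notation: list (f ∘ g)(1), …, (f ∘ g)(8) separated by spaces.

(f ∘ g)(x) = f(g(x)). Computing each image: f(g(1)) = f(8) = 4, f(g(2)) = f(4) = 6, f(g(3)) = f(5) = 2, f(g(4)) = f(3) = 1, f(g(5)) = f(7) = 8, f(g(6)) = f(6) = 7, f(g(7)) = f(2) = 3, f(g(8)) = f(1) = 5.
Hence f ∘ g = [4 6 2 1 8 7 3 5].

4 6 2 1 8 7 3 5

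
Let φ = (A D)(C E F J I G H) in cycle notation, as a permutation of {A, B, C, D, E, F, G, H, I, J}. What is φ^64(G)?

G lies in the 7-cycle (C E F J I G H).
Since the cycle has length 7, φ^64 acts on it the same as φ^1 (64 mod 7 = 1).
Stepping 1 place around the cycle: G → H.

H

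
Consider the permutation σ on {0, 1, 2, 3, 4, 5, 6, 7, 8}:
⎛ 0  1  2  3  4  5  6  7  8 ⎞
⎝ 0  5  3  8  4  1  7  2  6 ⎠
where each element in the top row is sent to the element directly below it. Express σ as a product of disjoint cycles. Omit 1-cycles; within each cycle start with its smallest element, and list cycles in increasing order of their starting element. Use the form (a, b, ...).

(1, 5)(2, 3, 8, 6, 7)

From 1: 1 → 5 → 1, closing the cycle (1, 5).
Continuing from each remaining unvisited element yields (1, 5)(2, 3, 8, 6, 7).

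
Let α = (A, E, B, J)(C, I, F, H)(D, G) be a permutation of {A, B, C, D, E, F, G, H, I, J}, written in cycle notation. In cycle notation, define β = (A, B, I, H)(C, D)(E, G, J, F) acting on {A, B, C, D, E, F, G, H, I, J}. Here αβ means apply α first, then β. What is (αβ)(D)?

First apply α: α(D) = G, then β(G) = J. Thus (αβ)(D) = J.

J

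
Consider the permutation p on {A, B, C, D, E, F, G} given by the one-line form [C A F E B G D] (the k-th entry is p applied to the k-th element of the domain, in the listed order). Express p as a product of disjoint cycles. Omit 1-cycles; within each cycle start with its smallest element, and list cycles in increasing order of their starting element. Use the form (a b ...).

(A C F G D E B)

Start at A and follow images: A → C → F → G → D → E → B → A, giving the cycle (A C F G D E B).
Continuing from each remaining unvisited element yields (A C F G D E B).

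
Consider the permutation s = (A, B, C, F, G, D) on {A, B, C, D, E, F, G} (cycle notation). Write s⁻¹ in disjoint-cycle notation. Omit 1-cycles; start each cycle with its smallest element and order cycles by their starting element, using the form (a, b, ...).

(A, D, G, F, C, B)

If s sends a → b within a cycle, s⁻¹ sends b → a; equivalently, reverse each cycle.
After reversing and putting each cycle's least element first, s⁻¹ = (A, D, G, F, C, B).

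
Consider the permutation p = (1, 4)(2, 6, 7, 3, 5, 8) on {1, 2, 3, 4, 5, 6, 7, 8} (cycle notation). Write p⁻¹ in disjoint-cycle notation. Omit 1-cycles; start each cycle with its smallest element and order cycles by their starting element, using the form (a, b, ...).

(1, 4)(2, 8, 5, 3, 7, 6)

The inverse reverses each cycle.
After reversing and putting each cycle's least element first, p⁻¹ = (1, 4)(2, 8, 5, 3, 7, 6).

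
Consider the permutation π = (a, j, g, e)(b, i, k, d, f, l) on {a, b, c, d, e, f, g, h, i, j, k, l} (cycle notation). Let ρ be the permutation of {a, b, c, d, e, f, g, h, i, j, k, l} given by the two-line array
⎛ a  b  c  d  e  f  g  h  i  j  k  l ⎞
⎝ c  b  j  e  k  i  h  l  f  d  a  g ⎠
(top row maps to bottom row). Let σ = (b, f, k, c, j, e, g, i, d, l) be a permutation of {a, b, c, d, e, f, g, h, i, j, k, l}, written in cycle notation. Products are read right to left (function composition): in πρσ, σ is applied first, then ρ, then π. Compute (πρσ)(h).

b

Chase h: σ(h) = h; ρ(h) = l; π(l) = b. Hence (πρσ)(h) = b.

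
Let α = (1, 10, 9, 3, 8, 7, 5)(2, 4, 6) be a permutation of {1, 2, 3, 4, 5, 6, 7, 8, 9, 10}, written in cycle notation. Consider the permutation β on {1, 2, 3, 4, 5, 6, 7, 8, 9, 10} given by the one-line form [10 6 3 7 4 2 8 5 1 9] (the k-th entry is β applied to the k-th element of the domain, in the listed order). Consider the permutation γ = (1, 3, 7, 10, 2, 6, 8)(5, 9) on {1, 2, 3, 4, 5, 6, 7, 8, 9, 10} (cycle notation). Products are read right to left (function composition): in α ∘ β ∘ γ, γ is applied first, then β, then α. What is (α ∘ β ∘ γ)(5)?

10

Apply the permutations in order: γ(5) = 9, then β(9) = 1, then α(1) = 10. So (α ∘ β ∘ γ)(5) = 10.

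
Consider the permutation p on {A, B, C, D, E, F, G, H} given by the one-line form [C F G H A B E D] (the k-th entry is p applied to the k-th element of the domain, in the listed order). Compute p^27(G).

C

Tracing G → E → … returns to G after 4 steps, so G lies in a 4-cycle (A, C, G, E).
On a 4-cycle, p^4 is the identity, so p^27 = p^3 there (27 ≡ 3 mod 4).
Advancing 3 steps from G: G → E → A → C.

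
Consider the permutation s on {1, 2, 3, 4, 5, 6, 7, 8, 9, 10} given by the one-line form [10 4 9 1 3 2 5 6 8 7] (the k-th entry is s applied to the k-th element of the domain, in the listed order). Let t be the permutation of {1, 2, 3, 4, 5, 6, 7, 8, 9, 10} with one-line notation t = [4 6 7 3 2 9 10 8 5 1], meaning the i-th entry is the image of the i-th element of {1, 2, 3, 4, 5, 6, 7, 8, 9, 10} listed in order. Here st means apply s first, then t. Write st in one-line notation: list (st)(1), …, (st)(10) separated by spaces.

(st)(x) = t(s(x)). Computing each image: t(s(1)) = t(10) = 1, t(s(2)) = t(4) = 3, t(s(3)) = t(9) = 5, t(s(4)) = t(1) = 4, t(s(5)) = t(3) = 7, t(s(6)) = t(2) = 6, t(s(7)) = t(5) = 2, t(s(8)) = t(6) = 9, t(s(9)) = t(8) = 8, t(s(10)) = t(7) = 10.
Hence st = [1 3 5 4 7 6 2 9 8 10].

1 3 5 4 7 6 2 9 8 10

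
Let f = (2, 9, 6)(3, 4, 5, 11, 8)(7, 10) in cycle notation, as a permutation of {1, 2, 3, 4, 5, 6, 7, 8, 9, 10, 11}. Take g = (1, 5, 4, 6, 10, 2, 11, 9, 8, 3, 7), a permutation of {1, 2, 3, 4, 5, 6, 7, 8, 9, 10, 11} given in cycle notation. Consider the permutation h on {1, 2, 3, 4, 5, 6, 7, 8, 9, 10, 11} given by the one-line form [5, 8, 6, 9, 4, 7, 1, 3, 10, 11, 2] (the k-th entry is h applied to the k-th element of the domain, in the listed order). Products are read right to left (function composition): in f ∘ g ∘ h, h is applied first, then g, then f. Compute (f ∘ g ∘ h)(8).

(f ∘ g ∘ h)(8) = f(g(h(8))). h(8) = 3, then g(3) = 7, then f(7) = 10, so the result is 10.

10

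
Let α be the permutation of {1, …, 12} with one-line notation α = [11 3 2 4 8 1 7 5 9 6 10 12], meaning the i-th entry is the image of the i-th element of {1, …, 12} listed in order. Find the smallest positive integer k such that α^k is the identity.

Decomposing into disjoint cycles gives cycle lengths 4, 2, 2, 1, 1, 1, 1.
The order is lcm(4, 2, 2) = 4.

4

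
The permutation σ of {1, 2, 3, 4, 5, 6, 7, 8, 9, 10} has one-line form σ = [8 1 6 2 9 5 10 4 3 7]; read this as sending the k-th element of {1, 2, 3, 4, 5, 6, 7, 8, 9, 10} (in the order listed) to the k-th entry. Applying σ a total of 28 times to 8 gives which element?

8

Tracing 8 → 4 → … returns to 8 after 4 steps, so 8 lies in a 4-cycle (1 8 4 2).
Since the cycle has length 4, σ^28 acts on it the same as σ^0 (28 mod 4 = 0).
So σ^28(8) = 8.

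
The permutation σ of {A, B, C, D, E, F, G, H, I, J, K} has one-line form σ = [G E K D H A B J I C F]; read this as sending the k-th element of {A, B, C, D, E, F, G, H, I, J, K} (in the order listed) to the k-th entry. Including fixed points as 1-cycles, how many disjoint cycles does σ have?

The cycle decomposition is (A, G, B, E, H, J, C, K, F)(D)(I), which has 3 cycles (counting 1-cycles).

3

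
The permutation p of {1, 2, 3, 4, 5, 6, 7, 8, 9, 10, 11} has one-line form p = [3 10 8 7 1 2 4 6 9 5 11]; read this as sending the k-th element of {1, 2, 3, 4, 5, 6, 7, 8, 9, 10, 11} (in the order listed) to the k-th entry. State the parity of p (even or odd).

In disjoint-cycle form the cycle lengths are 7, 2, 1, 1.
A cycle of length ℓ contributes ℓ−1 transpositions, so p is a product of 6 + 1 = 7 transpositions — odd.

odd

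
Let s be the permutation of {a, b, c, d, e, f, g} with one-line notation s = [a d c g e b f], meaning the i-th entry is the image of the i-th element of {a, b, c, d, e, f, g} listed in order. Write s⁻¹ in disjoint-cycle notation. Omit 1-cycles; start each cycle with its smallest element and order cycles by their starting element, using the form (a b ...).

(b f g d)

First write s in disjoint cycles: (b d g f).
The inverse reverses every cycle; in canonical form, s⁻¹ = (b f g d).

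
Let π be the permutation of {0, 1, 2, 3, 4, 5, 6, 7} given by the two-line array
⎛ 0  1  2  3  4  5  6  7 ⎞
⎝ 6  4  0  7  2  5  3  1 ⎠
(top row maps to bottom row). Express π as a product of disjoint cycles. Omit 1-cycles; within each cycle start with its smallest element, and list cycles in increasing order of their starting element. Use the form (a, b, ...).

Start at 0 and follow images: 0 → 6 → 3 → 7 → 1 → 4 → 2 → 0, giving the cycle (0, 6, 3, 7, 1, 4, 2).
Repeating from the next unused element and collecting all non-trivial cycles gives (0, 6, 3, 7, 1, 4, 2).

(0, 6, 3, 7, 1, 4, 2)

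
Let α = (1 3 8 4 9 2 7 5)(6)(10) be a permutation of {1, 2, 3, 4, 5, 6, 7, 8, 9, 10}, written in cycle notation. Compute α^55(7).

2

7 lies in the 8-cycle (1 3 8 4 9 2 7 5).
Since the cycle has length 8, α^55 acts on it the same as α^7 (55 mod 8 = 7).
Advancing 7 steps from 7: 7 → 5 → 1 → 3 → 8 → 4 → 9 → 2.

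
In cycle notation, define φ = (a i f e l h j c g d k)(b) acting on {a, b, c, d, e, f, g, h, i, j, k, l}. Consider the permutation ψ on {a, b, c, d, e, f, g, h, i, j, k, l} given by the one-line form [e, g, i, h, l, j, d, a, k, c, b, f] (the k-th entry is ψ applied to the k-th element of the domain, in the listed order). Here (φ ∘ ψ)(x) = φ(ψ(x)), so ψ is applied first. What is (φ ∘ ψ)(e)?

First apply ψ: ψ(e) = l, then φ(l) = h. Thus (φ ∘ ψ)(e) = h.

h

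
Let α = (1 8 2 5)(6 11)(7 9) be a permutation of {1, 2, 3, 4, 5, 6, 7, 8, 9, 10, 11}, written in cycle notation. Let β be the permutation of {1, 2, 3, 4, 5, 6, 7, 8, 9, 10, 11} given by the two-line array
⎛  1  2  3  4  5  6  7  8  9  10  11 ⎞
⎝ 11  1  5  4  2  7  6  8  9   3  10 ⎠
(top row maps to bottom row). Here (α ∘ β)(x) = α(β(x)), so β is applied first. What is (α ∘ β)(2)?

β(2) = 1, then α(1) = 8; composing gives (α ∘ β)(2) = 8.

8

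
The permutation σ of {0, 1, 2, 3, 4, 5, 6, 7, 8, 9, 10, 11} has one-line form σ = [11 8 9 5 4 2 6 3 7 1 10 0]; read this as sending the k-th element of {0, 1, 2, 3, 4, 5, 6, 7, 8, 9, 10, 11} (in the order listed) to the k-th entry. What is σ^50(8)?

Tracing 8 → 7 → … returns to 8 after 7 steps, so 8 lies in a 7-cycle (1 8 7 3 5 2 9).
Since the cycle has length 7, σ^50 acts on it the same as σ^1 (50 mod 7 = 1).
Stepping 1 place around the cycle: 8 → 7.

7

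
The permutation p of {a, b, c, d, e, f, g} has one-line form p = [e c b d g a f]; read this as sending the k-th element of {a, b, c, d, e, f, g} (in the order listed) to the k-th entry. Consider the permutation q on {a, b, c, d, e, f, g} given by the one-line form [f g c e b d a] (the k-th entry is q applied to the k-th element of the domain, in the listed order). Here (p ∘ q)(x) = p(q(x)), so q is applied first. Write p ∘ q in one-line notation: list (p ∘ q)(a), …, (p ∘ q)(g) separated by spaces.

(p ∘ q)(x) = p(q(x)). Computing each image: p(q(a)) = p(f) = a, p(q(b)) = p(g) = f, p(q(c)) = p(c) = b, p(q(d)) = p(e) = g, p(q(e)) = p(b) = c, p(q(f)) = p(d) = d, p(q(g)) = p(a) = e.
Hence p ∘ q = [a f b g c d e].

a f b g c d e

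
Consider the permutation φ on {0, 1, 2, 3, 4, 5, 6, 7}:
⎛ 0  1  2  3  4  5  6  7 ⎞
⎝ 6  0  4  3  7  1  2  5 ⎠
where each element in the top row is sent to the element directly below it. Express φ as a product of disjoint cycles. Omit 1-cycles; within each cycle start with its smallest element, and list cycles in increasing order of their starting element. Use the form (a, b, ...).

From 0: 0 → 6 → 2 → 4 → 7 → 5 → 1 → 0, closing the cycle (0, 6, 2, 4, 7, 5, 1).
Continuing from each remaining unvisited element yields (0, 6, 2, 4, 7, 5, 1).

(0, 6, 2, 4, 7, 5, 1)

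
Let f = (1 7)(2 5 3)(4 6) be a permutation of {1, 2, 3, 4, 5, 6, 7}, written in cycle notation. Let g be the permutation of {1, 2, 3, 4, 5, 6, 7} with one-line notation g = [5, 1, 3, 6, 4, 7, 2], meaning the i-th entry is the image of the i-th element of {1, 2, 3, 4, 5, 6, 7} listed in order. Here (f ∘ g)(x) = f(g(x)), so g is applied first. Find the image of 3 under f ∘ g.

g(3) = 3, then f(3) = 2; composing gives (f ∘ g)(3) = 2.

2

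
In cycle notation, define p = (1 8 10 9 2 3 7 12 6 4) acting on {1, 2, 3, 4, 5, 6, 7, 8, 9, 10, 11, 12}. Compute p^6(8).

12

8 lies in the 10-cycle (1 8 10 9 2 3 7 12 6 4).
Advancing 6 steps from 8: 8 → 10 → 9 → 2 → 3 → 7 → 12.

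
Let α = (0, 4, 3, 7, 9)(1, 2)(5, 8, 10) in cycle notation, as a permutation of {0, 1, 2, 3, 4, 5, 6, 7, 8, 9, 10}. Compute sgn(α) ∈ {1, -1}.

The cycle lengths are 5, 3, 2, 1.
A cycle of length ℓ contributes ℓ−1 transpositions, so α is a product of 4 + 2 + 1 = 7 transpositions — odd.

-1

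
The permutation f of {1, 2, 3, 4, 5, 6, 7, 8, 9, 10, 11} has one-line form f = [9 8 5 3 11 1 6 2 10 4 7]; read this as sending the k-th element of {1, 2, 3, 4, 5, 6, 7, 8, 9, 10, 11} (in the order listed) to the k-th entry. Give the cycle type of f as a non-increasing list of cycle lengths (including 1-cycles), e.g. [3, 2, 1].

The disjoint cycles are (1, 9, 10, 4, 3, 5, 11, 7, 6)(2, 8), with lengths 9, 2 in non-increasing order.

[9, 2]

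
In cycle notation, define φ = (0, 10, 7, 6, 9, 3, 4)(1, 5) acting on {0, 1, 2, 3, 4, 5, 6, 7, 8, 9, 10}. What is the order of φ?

14

The cycle type of φ is (7, 2, 1, 1).
The order is lcm(7, 2) = 14.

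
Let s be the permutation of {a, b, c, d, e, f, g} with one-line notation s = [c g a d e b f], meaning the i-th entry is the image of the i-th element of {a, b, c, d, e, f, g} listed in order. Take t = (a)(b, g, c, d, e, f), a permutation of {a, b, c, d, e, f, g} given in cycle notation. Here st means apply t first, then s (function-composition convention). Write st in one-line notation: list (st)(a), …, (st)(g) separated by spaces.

Chase each element through t then s: a → a → c; b → g → f; c → d → d; d → e → e; e → f → b; f → b → g; g → c → a.
Collecting the images, st = [c f d e b g a].

c f d e b g a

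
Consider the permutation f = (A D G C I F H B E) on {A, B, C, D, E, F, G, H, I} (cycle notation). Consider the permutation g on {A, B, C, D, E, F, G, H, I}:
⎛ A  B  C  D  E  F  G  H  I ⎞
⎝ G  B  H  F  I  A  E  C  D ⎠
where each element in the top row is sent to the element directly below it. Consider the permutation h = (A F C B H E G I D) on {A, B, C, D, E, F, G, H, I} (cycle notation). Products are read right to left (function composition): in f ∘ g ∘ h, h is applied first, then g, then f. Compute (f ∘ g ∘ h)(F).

B

Chase F: h(F) = C; g(C) = H; f(H) = B. Hence (f ∘ g ∘ h)(F) = B.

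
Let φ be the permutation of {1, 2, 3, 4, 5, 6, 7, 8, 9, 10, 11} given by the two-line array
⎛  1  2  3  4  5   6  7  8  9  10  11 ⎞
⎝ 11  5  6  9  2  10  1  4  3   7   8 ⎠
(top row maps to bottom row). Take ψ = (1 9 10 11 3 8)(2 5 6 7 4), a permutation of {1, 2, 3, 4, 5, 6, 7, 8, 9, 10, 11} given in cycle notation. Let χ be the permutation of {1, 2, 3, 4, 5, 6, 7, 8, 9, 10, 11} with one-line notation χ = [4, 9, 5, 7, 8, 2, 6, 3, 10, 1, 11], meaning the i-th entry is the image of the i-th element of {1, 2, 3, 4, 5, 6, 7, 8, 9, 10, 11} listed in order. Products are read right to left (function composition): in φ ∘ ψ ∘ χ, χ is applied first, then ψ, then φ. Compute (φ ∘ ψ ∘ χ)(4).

9

(φ ∘ ψ ∘ χ)(4) = φ(ψ(χ(4))). χ(4) = 7, then ψ(7) = 4, then φ(4) = 9, so the result is 9.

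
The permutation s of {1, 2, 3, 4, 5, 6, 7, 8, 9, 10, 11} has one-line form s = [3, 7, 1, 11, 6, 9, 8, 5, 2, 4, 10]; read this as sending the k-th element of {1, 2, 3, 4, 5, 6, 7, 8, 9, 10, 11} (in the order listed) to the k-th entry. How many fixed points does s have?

0

No element satisfies s(x) = x, so there are 0 fixed points.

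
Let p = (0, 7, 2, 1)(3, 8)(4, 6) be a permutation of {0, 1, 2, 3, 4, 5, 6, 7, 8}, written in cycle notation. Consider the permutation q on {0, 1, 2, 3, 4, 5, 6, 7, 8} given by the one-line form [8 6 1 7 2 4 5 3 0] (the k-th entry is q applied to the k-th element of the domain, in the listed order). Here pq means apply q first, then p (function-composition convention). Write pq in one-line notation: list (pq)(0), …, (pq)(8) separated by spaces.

3 4 0 2 1 6 5 8 7

(pq)(x) = p(q(x)). Computing each image: p(q(0)) = p(8) = 3, p(q(1)) = p(6) = 4, p(q(2)) = p(1) = 0, p(q(3)) = p(7) = 2, p(q(4)) = p(2) = 1, p(q(5)) = p(4) = 6, p(q(6)) = p(5) = 5, p(q(7)) = p(3) = 8, p(q(8)) = p(0) = 7.
Hence pq = [3 4 0 2 1 6 5 8 7].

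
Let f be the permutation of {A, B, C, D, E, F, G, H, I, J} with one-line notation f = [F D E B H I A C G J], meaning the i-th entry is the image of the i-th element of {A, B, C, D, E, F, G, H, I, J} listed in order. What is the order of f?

Writing f as disjoint cycles, the cycle lengths are 4, 3, 2, 1.
The order of f is the least common multiple of its cycle lengths: lcm(4, 3, 2) = 12.

12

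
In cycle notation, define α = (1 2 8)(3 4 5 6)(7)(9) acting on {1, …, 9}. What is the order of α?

12

The disjoint cycles have lengths 4, 3, 1, 1.
The order of α is the least common multiple of its cycle lengths: lcm(4, 3) = 12.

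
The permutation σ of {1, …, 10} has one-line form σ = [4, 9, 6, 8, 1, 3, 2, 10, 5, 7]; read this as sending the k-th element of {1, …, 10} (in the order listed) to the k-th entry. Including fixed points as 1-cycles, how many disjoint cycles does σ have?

2

The cycle decomposition is (1 4 8 10 7 2 9 5)(3 6), which has 2 cycles (counting 1-cycles).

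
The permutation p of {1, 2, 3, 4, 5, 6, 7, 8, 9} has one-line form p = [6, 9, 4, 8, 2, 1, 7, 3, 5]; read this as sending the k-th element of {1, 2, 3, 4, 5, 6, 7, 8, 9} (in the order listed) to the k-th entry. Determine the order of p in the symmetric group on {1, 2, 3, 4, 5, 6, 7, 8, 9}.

6

Decomposing into disjoint cycles gives cycle lengths 3, 3, 2, 1.
The order of p is the least common multiple of its cycle lengths: lcm(3, 3, 2) = 6.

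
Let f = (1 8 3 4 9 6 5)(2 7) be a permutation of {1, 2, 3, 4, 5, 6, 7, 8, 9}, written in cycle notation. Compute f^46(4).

1

4 lies in the 7-cycle (1 8 3 4 9 6 5).
Powers repeat with period 7 on this cycle, and 46 mod 7 = 4, so f^46(4) = f^4(4).
Stepping 4 places around the cycle: 4 → 9 → 6 → 5 → 1.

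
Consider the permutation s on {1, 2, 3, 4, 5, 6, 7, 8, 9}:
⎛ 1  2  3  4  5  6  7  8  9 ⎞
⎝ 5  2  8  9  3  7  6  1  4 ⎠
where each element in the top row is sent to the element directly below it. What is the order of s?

4

Decomposing into disjoint cycles gives cycle lengths 4, 2, 2, 1.
The order is lcm(4, 2, 2) = 4.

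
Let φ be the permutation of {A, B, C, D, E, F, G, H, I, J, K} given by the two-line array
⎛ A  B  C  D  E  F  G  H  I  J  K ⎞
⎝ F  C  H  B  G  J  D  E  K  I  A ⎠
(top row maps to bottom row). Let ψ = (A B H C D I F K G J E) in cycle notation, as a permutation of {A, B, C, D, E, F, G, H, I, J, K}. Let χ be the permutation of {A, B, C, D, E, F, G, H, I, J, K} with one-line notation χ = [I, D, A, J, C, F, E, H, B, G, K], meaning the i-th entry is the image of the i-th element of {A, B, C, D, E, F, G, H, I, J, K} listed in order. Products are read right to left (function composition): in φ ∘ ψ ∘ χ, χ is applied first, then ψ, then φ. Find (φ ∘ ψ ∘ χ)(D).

G

(φ ∘ ψ ∘ χ)(D) = φ(ψ(χ(D))). χ(D) = J, then ψ(J) = E, then φ(E) = G, so the result is G.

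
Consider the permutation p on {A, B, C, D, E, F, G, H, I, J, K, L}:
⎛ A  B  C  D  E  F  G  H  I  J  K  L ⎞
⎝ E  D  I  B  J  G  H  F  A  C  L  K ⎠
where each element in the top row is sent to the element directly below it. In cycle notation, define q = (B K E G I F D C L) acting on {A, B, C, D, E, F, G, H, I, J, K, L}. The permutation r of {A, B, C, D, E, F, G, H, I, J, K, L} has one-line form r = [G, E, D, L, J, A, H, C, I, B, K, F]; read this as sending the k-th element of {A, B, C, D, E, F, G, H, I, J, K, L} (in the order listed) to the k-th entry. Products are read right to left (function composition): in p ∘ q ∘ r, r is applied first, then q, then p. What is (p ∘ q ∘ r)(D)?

Chase D: r(D) = L; q(L) = B; p(B) = D. Hence (p ∘ q ∘ r)(D) = D.

D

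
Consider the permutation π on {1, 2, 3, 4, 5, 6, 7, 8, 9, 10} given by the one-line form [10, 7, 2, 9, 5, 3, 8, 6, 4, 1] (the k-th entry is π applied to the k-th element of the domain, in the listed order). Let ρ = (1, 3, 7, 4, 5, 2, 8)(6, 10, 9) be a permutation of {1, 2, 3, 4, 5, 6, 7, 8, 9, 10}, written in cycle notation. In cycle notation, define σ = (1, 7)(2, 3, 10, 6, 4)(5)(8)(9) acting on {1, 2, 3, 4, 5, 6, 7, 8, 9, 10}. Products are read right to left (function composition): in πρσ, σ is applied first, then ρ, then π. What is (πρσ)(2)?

(πρσ)(2) = π(ρ(σ(2))). σ(2) = 3, then ρ(3) = 7, then π(7) = 8, so the result is 8.

8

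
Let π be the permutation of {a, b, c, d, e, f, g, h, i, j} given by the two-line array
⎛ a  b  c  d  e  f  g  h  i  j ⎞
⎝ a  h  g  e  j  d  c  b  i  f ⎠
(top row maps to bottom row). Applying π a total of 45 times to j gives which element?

Tracing j → f → … returns to j after 4 steps, so j lies in a 4-cycle (d e j f).
On a 4-cycle, π^4 is the identity, so π^45 = π^1 there (45 ≡ 1 mod 4).
Advancing 1 step from j: j → f.

f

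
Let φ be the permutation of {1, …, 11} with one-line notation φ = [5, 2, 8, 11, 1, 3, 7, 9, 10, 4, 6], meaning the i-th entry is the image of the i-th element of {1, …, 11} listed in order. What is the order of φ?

14

Decomposing into disjoint cycles gives cycle lengths 7, 2, 1, 1.
The order is lcm(7, 2) = 14.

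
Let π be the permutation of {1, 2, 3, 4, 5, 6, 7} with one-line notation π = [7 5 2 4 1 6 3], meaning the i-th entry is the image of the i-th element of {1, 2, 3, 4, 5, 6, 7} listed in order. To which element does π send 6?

6

6 is element number 6 of the domain, and entry number 6 of the one-line form is 6, so π(6) = 6.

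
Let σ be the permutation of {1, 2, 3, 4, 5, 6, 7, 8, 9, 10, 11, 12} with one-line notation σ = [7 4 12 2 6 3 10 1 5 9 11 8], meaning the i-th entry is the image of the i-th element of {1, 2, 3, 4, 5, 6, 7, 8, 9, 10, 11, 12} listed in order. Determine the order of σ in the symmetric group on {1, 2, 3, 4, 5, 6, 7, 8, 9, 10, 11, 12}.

18

Decomposing into disjoint cycles gives cycle lengths 9, 2, 1.
The order is lcm(9, 2) = 18.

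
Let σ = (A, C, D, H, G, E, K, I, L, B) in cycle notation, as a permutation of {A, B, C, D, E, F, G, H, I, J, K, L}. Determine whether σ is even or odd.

The cycle lengths are 10, 1, 1.
A cycle of length ℓ contributes ℓ−1 transpositions, so σ is a product of 9 transpositions — odd.

odd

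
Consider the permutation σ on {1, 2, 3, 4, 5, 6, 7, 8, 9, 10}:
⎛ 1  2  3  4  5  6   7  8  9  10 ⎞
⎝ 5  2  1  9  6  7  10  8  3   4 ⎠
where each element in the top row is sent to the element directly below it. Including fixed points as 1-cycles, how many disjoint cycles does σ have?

The cycle decomposition is (1 5 6 7 10 4 9 3)(2)(8), which has 3 cycles (counting 1-cycles).

3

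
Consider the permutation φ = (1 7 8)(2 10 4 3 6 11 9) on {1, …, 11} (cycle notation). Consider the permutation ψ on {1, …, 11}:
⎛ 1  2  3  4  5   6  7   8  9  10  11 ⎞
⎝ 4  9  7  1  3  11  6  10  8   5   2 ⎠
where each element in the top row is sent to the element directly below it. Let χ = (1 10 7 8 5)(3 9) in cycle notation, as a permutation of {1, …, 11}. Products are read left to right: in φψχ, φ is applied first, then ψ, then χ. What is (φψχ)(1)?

6

Chase 1: φ(1) = 7; ψ(7) = 6; χ(6) = 6. Hence (φψχ)(1) = 6.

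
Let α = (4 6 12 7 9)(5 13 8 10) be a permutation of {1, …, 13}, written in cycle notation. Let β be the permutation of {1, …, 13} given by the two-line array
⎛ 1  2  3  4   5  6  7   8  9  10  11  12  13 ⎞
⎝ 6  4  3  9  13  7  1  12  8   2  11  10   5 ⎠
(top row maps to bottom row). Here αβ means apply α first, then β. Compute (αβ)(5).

(αβ)(5) = β(α(5)). α(5) = 13, then β(13) = 5. So (αβ)(5) = 5.

5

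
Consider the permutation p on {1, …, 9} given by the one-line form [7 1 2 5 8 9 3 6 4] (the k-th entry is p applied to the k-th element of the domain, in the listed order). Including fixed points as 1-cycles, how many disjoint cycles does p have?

2

The cycle decomposition is (1 7 3 2)(4 5 8 6 9), which has 2 cycles (counting 1-cycles).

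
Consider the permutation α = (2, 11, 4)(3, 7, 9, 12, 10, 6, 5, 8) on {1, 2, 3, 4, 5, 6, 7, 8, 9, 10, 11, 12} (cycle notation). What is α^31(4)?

4 lies in the 3-cycle (2, 11, 4).
Since the cycle has length 3, α^31 acts on it the same as α^1 (31 mod 3 = 1).
Stepping 1 place around the cycle: 4 → 2.

2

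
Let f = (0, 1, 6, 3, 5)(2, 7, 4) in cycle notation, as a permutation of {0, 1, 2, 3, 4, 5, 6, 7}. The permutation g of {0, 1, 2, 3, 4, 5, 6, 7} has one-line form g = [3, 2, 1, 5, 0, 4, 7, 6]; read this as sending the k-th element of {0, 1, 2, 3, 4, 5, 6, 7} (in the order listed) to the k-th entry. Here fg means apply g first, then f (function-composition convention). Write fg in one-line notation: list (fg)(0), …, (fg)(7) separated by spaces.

5 7 6 0 1 2 4 3

For each element, apply g then f: 0 → 3 → 5; 1 → 2 → 7; 2 → 1 → 6; 3 → 5 → 0; 4 → 0 → 1; 5 → 4 → 2; 6 → 7 → 4; 7 → 6 → 3.
Collecting the images, fg = [5 7 6 0 1 2 4 3].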